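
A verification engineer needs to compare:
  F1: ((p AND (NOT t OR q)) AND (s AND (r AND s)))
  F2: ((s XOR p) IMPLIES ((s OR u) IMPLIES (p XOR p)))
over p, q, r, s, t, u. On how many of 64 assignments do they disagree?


F1 = ((p AND (NOT t OR q)) AND (s AND (r AND s)))
F2 = ((s XOR p) IMPLIES ((s OR u) IMPLIES (p XOR p)))
Evaluate both on each of 64 rows (bits = p,q,r,s,t,u):
  row 0 [000000]: F1=0 F2=1 (differ) -> 1
  row 1 [000001]: F1=0 F2=1 (differ) -> 1
  row 2 [000010]: F1=0 F2=1 (differ) -> 1
  row 3 [000011]: F1=0 F2=1 (differ) -> 1
  row 4 [000100]: F1=0 F2=0 -> 0
  (every remaining row is evaluated the same way; all 64 results are listed next)
Full result column, 8 rows per line (p,q,r fixed per line; s,t,u runs 000..111 left to right):
  rows 0-7 [p,q,r=000]: 11110000  (ones: 4)
  rows 8-15 [p,q,r=001]: 11110000  (ones: 4)
  rows 16-23 [p,q,r=010]: 11110000  (ones: 4)
  rows 24-31 [p,q,r=011]: 11110000  (ones: 4)
  rows 32-39 [p,q,r=100]: 10101111  (ones: 6)
  rows 40-47 [p,q,r=101]: 10100011  (ones: 4)
  rows 48-55 [p,q,r=110]: 10101111  (ones: 6)
  rows 56-63 [p,q,r=111]: 10100000  (ones: 2)
Disagreements = 4+4+4+4+6+4+6+2 = 34

34


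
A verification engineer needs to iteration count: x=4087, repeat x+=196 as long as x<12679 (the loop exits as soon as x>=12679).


Step 1: x goes from 4087 toward 12679 by 196; the body runs while x<12679, so iterations = ceil((bound-start)/step)
Step 2: Distance=8592
Step 3: ceil(8592/196)=44

44


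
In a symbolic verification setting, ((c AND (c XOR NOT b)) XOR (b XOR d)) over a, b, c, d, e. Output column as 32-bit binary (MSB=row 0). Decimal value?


Formula: ((c AND (c XOR NOT b)) XOR (b XOR d)) over a, b, c, d, e (32 rows)
Evaluate each row (bits = a,b,c,d,e, MSB first):
  row 0 [00000]: ((0 AND (0 XOR NOT 0)) XOR (0 XOR 0)) -> 0
  row 1 [00001]: ((0 AND (0 XOR NOT 0)) XOR (0 XOR 0)) -> 0
  row 2 [00010]: ((0 AND (0 XOR NOT 0)) XOR (0 XOR 1)) -> 1
  row 3 [00011]: ((0 AND (0 XOR NOT 0)) XOR (0 XOR 1)) -> 1
  row 4 [00100]: ((1 AND (1 XOR NOT 0)) XOR (0 XOR 0)) -> 0
  row 5 [00101]: ((1 AND (1 XOR NOT 0)) XOR (0 XOR 0)) -> 0
  row 6 [00110]: ((1 AND (1 XOR NOT 0)) XOR (0 XOR 1)) -> 1
  row 7 [00111]: ((1 AND (1 XOR NOT 0)) XOR (0 XOR 1)) -> 1
  row 8 [01000]: ((0 AND (0 XOR NOT 1)) XOR (1 XOR 0)) -> 1
  row 9 [01001]: ((0 AND (0 XOR NOT 1)) XOR (1 XOR 0)) -> 1
  row 10 [01010]: ((0 AND (0 XOR NOT 1)) XOR (1 XOR 1)) -> 0
  row 11 [01011]: ((0 AND (0 XOR NOT 1)) XOR (1 XOR 1)) -> 0
  row 12 [01100]: ((1 AND (1 XOR NOT 1)) XOR (1 XOR 0)) -> 0
  row 13 [01101]: ((1 AND (1 XOR NOT 1)) XOR (1 XOR 0)) -> 0
  row 14 [01110]: ((1 AND (1 XOR NOT 1)) XOR (1 XOR 1)) -> 1
  row 15 [01111]: ((1 AND (1 XOR NOT 1)) XOR (1 XOR 1)) -> 1
  row 16 [10000]: ((0 AND (0 XOR NOT 0)) XOR (0 XOR 0)) -> 0
  row 17 [10001]: ((0 AND (0 XOR NOT 0)) XOR (0 XOR 0)) -> 0
  row 18 [10010]: ((0 AND (0 XOR NOT 0)) XOR (0 XOR 1)) -> 1
  row 19 [10011]: ((0 AND (0 XOR NOT 0)) XOR (0 XOR 1)) -> 1
  row 20 [10100]: ((1 AND (1 XOR NOT 0)) XOR (0 XOR 0)) -> 0
  row 21 [10101]: ((1 AND (1 XOR NOT 0)) XOR (0 XOR 0)) -> 0
  row 22 [10110]: ((1 AND (1 XOR NOT 0)) XOR (0 XOR 1)) -> 1
  row 23 [10111]: ((1 AND (1 XOR NOT 0)) XOR (0 XOR 1)) -> 1
  row 24 [11000]: ((0 AND (0 XOR NOT 1)) XOR (1 XOR 0)) -> 1
  row 25 [11001]: ((0 AND (0 XOR NOT 1)) XOR (1 XOR 0)) -> 1
  row 26 [11010]: ((0 AND (0 XOR NOT 1)) XOR (1 XOR 1)) -> 0
  row 27 [11011]: ((0 AND (0 XOR NOT 1)) XOR (1 XOR 1)) -> 0
  row 28 [11100]: ((1 AND (1 XOR NOT 1)) XOR (1 XOR 0)) -> 0
  row 29 [11101]: ((1 AND (1 XOR NOT 1)) XOR (1 XOR 0)) -> 0
  row 30 [11110]: ((1 AND (1 XOR NOT 1)) XOR (1 XOR 1)) -> 1
  row 31 [11111]: ((1 AND (1 XOR NOT 1)) XOR (1 XOR 1)) -> 1
Full result column, 4 rows per line (a,b,c fixed per line; d,e runs 00..11 left to right):
  rows 0-3 [a,b,c=000]: 0011  = hex 3
  rows 4-7 [a,b,c=001]: 0011  = hex 3
  rows 8-11 [a,b,c=010]: 1100  = hex C
  rows 12-15 [a,b,c=011]: 0011  = hex 3
  rows 16-19 [a,b,c=100]: 0011  = hex 3
  rows 20-23 [a,b,c=101]: 0011  = hex 3
  rows 24-27 [a,b,c=110]: 1100  = hex C
  rows 28-31 [a,b,c=111]: 0011  = hex 3
Output column (row 0 .. row 31) = 00110011110000110011001111000011
Output column grouped in 4s = 0011 0011 1100 0011 0011 0011 1100 0011 = 0x33C333C3
Convert to decimal digit by digit (value = value*16 + digit):
  3 -> 3
  3*16 + 3 = 51
  51*16 + 12 (C) = 828
  828*16 + 3 = 13251
  13251*16 + 3 = 212019
  212019*16 + 3 = 3392307
  3392307*16 + 12 (C) = 54276924
  54276924*16 + 3 = 868430787
Decimal = 868430787

868430787


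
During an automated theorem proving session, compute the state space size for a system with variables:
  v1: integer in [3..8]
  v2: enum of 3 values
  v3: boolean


State space = product of domain sizes of all variables.
Domain sizes:
  v1 (integer in [3..8]): 6
  v2 (enum of 3 values): 3
  v3 (boolean): 2
Product = 6 * 3 * 2 = 36

36


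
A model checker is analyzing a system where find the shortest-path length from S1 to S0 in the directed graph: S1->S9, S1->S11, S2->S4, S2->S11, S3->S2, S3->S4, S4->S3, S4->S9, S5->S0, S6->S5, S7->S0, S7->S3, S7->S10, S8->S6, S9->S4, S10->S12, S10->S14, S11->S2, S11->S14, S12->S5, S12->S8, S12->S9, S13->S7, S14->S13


BFS layer-by-layer from S1:
  dist 0: {S1}
  dist 1: {S9, S11}
  dist 2: {S2, S4, S14}
  dist 3: {S3, S13}
  dist 4: {S7}
  dist 5: {S0, S10}
  -> S0 reached at distance 5
Shortest path length = 5

5


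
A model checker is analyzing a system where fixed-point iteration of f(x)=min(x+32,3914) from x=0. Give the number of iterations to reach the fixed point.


Step 1: x=0, cap=3914, increment=32
Step 2: x grows by 32 each step until capped at 3914; fixed point is x=3914
Step 3: iterations = ceil(3914/32) = 123

123


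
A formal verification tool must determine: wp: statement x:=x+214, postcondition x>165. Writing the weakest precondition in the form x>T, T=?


Formula: wp(x:=E, P) = P[E/x] (substitute E for x in postcondition)
Step 1: Postcondition: x>165
Step 2: Substitute x+214 for x: x+214>165
Step 3: Solve for x: x > 165-214 = -49

-49


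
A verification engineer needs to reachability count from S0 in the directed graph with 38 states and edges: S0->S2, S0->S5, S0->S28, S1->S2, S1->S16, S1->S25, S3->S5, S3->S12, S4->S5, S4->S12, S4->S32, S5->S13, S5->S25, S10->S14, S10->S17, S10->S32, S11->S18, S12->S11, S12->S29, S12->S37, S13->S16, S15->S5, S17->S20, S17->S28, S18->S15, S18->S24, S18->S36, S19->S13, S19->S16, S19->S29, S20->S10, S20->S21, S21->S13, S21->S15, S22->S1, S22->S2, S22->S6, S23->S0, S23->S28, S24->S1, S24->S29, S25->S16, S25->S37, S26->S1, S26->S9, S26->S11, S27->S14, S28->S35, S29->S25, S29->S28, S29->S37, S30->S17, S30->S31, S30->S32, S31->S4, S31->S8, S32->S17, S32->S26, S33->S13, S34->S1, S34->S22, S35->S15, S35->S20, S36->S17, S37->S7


BFS from S0:
  layer 0: {S0}
  layer 1: {S2, S5, S28}
  layer 2: {S13, S25, S35}
  layer 3: {S15, S16, S20, S37}
  layer 4: {S7, S10, S21}
  layer 5: {S14, S17, S32}
  layer 6: {S26}
  layer 7: {S1, S9, S11}
  layer 8: {S18}
  layer 9: {S24, S36}
  layer 10: {S29}
Reachable set: {S0, S1, S2, S5, S7, S9, S10, S11, S13, S14, S15, S16, S17, S18, S20, S21, S24, S25, S26, S28, S29, S32, S35, S36, S37}
Count = 25

25


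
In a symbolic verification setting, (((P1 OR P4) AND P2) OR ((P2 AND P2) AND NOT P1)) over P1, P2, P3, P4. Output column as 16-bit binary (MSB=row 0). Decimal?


Formula: (((P1 OR P4) AND P2) OR ((P2 AND P2) AND NOT P1)) over P1, P2, P3, P4 (16 rows)
Evaluate each row (bits = P1,P2,P3,P4, MSB first):
  row 0 [0000]: (((0 OR 0) AND 0) OR ((0 AND 0) AND NOT 0)) -> 0
  row 1 [0001]: (((0 OR 1) AND 0) OR ((0 AND 0) AND NOT 0)) -> 0
  row 2 [0010]: (((0 OR 0) AND 0) OR ((0 AND 0) AND NOT 0)) -> 0
  row 3 [0011]: (((0 OR 1) AND 0) OR ((0 AND 0) AND NOT 0)) -> 0
  row 4 [0100]: (((0 OR 0) AND 1) OR ((1 AND 1) AND NOT 0)) -> 1
  row 5 [0101]: (((0 OR 1) AND 1) OR ((1 AND 1) AND NOT 0)) -> 1
  row 6 [0110]: (((0 OR 0) AND 1) OR ((1 AND 1) AND NOT 0)) -> 1
  row 7 [0111]: (((0 OR 1) AND 1) OR ((1 AND 1) AND NOT 0)) -> 1
  row 8 [1000]: (((1 OR 0) AND 0) OR ((0 AND 0) AND NOT 1)) -> 0
  row 9 [1001]: (((1 OR 1) AND 0) OR ((0 AND 0) AND NOT 1)) -> 0
  row 10 [1010]: (((1 OR 0) AND 0) OR ((0 AND 0) AND NOT 1)) -> 0
  row 11 [1011]: (((1 OR 1) AND 0) OR ((0 AND 0) AND NOT 1)) -> 0
  row 12 [1100]: (((1 OR 0) AND 1) OR ((1 AND 1) AND NOT 1)) -> 1
  row 13 [1101]: (((1 OR 1) AND 1) OR ((1 AND 1) AND NOT 1)) -> 1
  row 14 [1110]: (((1 OR 0) AND 1) OR ((1 AND 1) AND NOT 1)) -> 1
  row 15 [1111]: (((1 OR 1) AND 1) OR ((1 AND 1) AND NOT 1)) -> 1
Full result column, 4 rows per line (P1,P2 fixed per line; P3,P4 runs 00..11 left to right):
  rows 0-3 [P1,P2=00]: 0000  = hex 0
  rows 4-7 [P1,P2=01]: 1111  = hex F
  rows 8-11 [P1,P2=10]: 0000  = hex 0
  rows 12-15 [P1,P2=11]: 1111  = hex F
Output column (row 0 .. row 15) = 0000111100001111
Output column grouped in 4s = 0000 1111 0000 1111 = 0x0F0F
Convert to decimal digit by digit (value = value*16 + digit):
  0 -> 0
  0*16 + 15 (F) = 15
  15*16 + 0 = 240
  240*16 + 15 (F) = 3855
Decimal = 3855

3855


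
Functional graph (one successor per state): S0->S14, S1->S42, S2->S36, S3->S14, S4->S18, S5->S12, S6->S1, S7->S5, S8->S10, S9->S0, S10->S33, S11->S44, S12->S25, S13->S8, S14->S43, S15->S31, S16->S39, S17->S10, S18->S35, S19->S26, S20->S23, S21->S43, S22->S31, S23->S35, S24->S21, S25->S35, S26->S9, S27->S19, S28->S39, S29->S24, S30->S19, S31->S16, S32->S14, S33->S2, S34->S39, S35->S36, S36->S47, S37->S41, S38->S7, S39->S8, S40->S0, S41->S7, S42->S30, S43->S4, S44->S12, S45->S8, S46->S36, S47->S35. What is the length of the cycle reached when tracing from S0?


Trace from S0 until a state repeats:
  S0 -> S14 -> S43 -> S4 -> S18 -> S35 -> S36 -> S47 -> S35
S35 first seen at step 5, revisited at step 8.
Cycle length = 8 - 5 = 3

3


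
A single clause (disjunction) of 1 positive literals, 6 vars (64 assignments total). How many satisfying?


Step 1: Total=2^6=64
Step 2: Unsat when all 1 false: 2^5=32
Step 3: Sat=64-32=32

32


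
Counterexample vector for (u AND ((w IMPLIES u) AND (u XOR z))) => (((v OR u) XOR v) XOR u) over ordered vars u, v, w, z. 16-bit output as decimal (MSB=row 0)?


F1 = (u AND ((w IMPLIES u) AND (u XOR z)))
F2 = (((v OR u) XOR v) XOR u)
Counterexample to F1=>F2 is where F1=1 and F2=0.
Evaluate each row (bits = u,v,w,z, MSB first):
  row 0 [0000]: F1=0 F2=0 -> F1&~F2 -> 0
  row 1 [0001]: F1=0 F2=0 -> F1&~F2 -> 0
  row 2 [0010]: F1=0 F2=0 -> F1&~F2 -> 0
  row 3 [0011]: F1=0 F2=0 -> F1&~F2 -> 0
  row 4 [0100]: F1=0 F2=0 -> F1&~F2 -> 0
  row 5 [0101]: F1=0 F2=0 -> F1&~F2 -> 0
  row 6 [0110]: F1=0 F2=0 -> F1&~F2 -> 0
  row 7 [0111]: F1=0 F2=0 -> F1&~F2 -> 0
  row 8 [1000]: F1=1 F2=0 -> F1&~F2 -> 1
  row 9 [1001]: F1=0 F2=0 -> F1&~F2 -> 0
  row 10 [1010]: F1=1 F2=0 -> F1&~F2 -> 1
  row 11 [1011]: F1=0 F2=0 -> F1&~F2 -> 0
  row 12 [1100]: F1=1 F2=1 -> F1&~F2 -> 0
  row 13 [1101]: F1=0 F2=1 -> F1&~F2 -> 0
  row 14 [1110]: F1=1 F2=1 -> F1&~F2 -> 0
  row 15 [1111]: F1=0 F2=1 -> F1&~F2 -> 0
Full result column, 4 rows per line (u,v fixed per line; w,z runs 00..11 left to right):
  rows 0-3 [u,v=00]: 0000  = hex 0
  rows 4-7 [u,v=01]: 0000  = hex 0
  rows 8-11 [u,v=10]: 1010  = hex A
  rows 12-15 [u,v=11]: 0000  = hex 0
Counterexample vector (row 0 .. row 15) = 0000000010100000
Output column grouped in 4s = 0000 0000 1010 0000 = 0x00A0
Convert to decimal digit by digit (value = value*16 + digit):
  0 -> 0
  0*16 + 0 = 0
  0*16 + 10 (A) = 10
  10*16 + 0 = 160
Decimal = 160

160


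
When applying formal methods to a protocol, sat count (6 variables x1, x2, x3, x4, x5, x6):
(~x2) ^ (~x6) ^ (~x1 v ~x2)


CNF with 3 clauses over 6 vars (64 assignments).
An assignment satisfies CNF iff every clause has >=1 true literal.
Check each row (bits = x1,x2,x3,x4,x5,x6; clause T/F shown):
  row 0 [000000]: clauses=TTT -> 1
  row 1 [000001]: clauses=TFT -> 0
  row 2 [000010]: clauses=TTT -> 1
  row 3 [000011]: clauses=TFT -> 0
  row 4 [000100]: clauses=TTT -> 1
  (every remaining row is evaluated the same way; all 64 results are listed next)
Full result column, 8 rows per line (x1,x2,x3 fixed per line; x4,x5,x6 runs 000..111 left to right):
  rows 0-7 [x1,x2,x3=000]: 10101010  (ones: 4)
  rows 8-15 [x1,x2,x3=001]: 10101010  (ones: 4)
  rows 16-23 [x1,x2,x3=010]: 00000000  (ones: 0)
  rows 24-31 [x1,x2,x3=011]: 00000000  (ones: 0)
  rows 32-39 [x1,x2,x3=100]: 10101010  (ones: 4)
  rows 40-47 [x1,x2,x3=101]: 10101010  (ones: 4)
  rows 48-55 [x1,x2,x3=110]: 00000000  (ones: 0)
  rows 56-63 [x1,x2,x3=111]: 00000000  (ones: 0)
Satisfying assignments = 4+4+0+0+4+4+0+0 = 16

16


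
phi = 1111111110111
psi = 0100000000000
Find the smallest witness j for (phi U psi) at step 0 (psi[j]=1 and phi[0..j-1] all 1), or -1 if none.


(phi U psi) at 0: need smallest j with psi[j]=1 and phi[i]=1 for all i in [0,j).
Scan from step 0:
  step 0: phi=1, psi=0 -> continue
  step 1: psi=1 and phi held for [0,1) -> witness found
Witness step = 1

1


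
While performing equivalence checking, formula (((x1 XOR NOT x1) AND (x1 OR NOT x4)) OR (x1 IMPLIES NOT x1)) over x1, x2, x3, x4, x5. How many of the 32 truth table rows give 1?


Formula: (((x1 XOR NOT x1) AND (x1 OR NOT x4)) OR (x1 IMPLIES NOT x1)) over 5 vars (32 rows)
Evaluate each row (x1, x2, x3, x4, x5 as bits, MSB first):
  row 0 [00000]: (((0 XOR NOT 0) AND (0 OR NOT 0)) OR (0 IMPLIES NOT 0)) -> 1
  row 1 [00001]: (((0 XOR NOT 0) AND (0 OR NOT 0)) OR (0 IMPLIES NOT 0)) -> 1
  row 2 [00010]: (((0 XOR NOT 0) AND (0 OR NOT 1)) OR (0 IMPLIES NOT 0)) -> 1
  row 3 [00011]: (((0 XOR NOT 0) AND (0 OR NOT 1)) OR (0 IMPLIES NOT 0)) -> 1
  row 4 [00100]: (((0 XOR NOT 0) AND (0 OR NOT 0)) OR (0 IMPLIES NOT 0)) -> 1
  row 5 [00101]: (((0 XOR NOT 0) AND (0 OR NOT 0)) OR (0 IMPLIES NOT 0)) -> 1
  row 6 [00110]: (((0 XOR NOT 0) AND (0 OR NOT 1)) OR (0 IMPLIES NOT 0)) -> 1
  row 7 [00111]: (((0 XOR NOT 0) AND (0 OR NOT 1)) OR (0 IMPLIES NOT 0)) -> 1
  row 8 [01000]: (((0 XOR NOT 0) AND (0 OR NOT 0)) OR (0 IMPLIES NOT 0)) -> 1
  row 9 [01001]: (((0 XOR NOT 0) AND (0 OR NOT 0)) OR (0 IMPLIES NOT 0)) -> 1
  row 10 [01010]: (((0 XOR NOT 0) AND (0 OR NOT 1)) OR (0 IMPLIES NOT 0)) -> 1
  row 11 [01011]: (((0 XOR NOT 0) AND (0 OR NOT 1)) OR (0 IMPLIES NOT 0)) -> 1
  row 12 [01100]: (((0 XOR NOT 0) AND (0 OR NOT 0)) OR (0 IMPLIES NOT 0)) -> 1
  row 13 [01101]: (((0 XOR NOT 0) AND (0 OR NOT 0)) OR (0 IMPLIES NOT 0)) -> 1
  row 14 [01110]: (((0 XOR NOT 0) AND (0 OR NOT 1)) OR (0 IMPLIES NOT 0)) -> 1
  row 15 [01111]: (((0 XOR NOT 0) AND (0 OR NOT 1)) OR (0 IMPLIES NOT 0)) -> 1
  row 16 [10000]: (((1 XOR NOT 1) AND (1 OR NOT 0)) OR (1 IMPLIES NOT 1)) -> 1
  row 17 [10001]: (((1 XOR NOT 1) AND (1 OR NOT 0)) OR (1 IMPLIES NOT 1)) -> 1
  row 18 [10010]: (((1 XOR NOT 1) AND (1 OR NOT 1)) OR (1 IMPLIES NOT 1)) -> 1
  row 19 [10011]: (((1 XOR NOT 1) AND (1 OR NOT 1)) OR (1 IMPLIES NOT 1)) -> 1
  row 20 [10100]: (((1 XOR NOT 1) AND (1 OR NOT 0)) OR (1 IMPLIES NOT 1)) -> 1
  row 21 [10101]: (((1 XOR NOT 1) AND (1 OR NOT 0)) OR (1 IMPLIES NOT 1)) -> 1
  row 22 [10110]: (((1 XOR NOT 1) AND (1 OR NOT 1)) OR (1 IMPLIES NOT 1)) -> 1
  row 23 [10111]: (((1 XOR NOT 1) AND (1 OR NOT 1)) OR (1 IMPLIES NOT 1)) -> 1
  row 24 [11000]: (((1 XOR NOT 1) AND (1 OR NOT 0)) OR (1 IMPLIES NOT 1)) -> 1
  row 25 [11001]: (((1 XOR NOT 1) AND (1 OR NOT 0)) OR (1 IMPLIES NOT 1)) -> 1
  row 26 [11010]: (((1 XOR NOT 1) AND (1 OR NOT 1)) OR (1 IMPLIES NOT 1)) -> 1
  row 27 [11011]: (((1 XOR NOT 1) AND (1 OR NOT 1)) OR (1 IMPLIES NOT 1)) -> 1
  row 28 [11100]: (((1 XOR NOT 1) AND (1 OR NOT 0)) OR (1 IMPLIES NOT 1)) -> 1
  row 29 [11101]: (((1 XOR NOT 1) AND (1 OR NOT 0)) OR (1 IMPLIES NOT 1)) -> 1
  row 30 [11110]: (((1 XOR NOT 1) AND (1 OR NOT 1)) OR (1 IMPLIES NOT 1)) -> 1
  row 31 [11111]: (((1 XOR NOT 1) AND (1 OR NOT 1)) OR (1 IMPLIES NOT 1)) -> 1
Full result column, 8 rows per line (x1,x2 fixed per line; x3,x4,x5 runs 000..111 left to right):
  rows 0-7 [x1,x2=00]: 11111111  (ones: 8)
  rows 8-15 [x1,x2=01]: 11111111  (ones: 8)
  rows 16-23 [x1,x2=10]: 11111111  (ones: 8)
  rows 24-31 [x1,x2=11]: 11111111  (ones: 8)
Count of 1-rows = 8+8+8+8 = 32

32


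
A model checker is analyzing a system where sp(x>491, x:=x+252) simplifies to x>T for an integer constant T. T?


Formula: sp(P, x:=E) = exists old_x. (x = E[old_x/x]) AND P[old_x/x] (old_x is the value of x before the assignment; eliminate old_x by solving x = E[old_x/x] for old_x)
Step 1: Precondition P: x>491, i.e. old_x > 491
Step 2: Assignment gives x = old_x + 252, so old_x = x - 252
Step 3: Substitute into P: x - 252 > 491
Step 4: Simplify: x > 491+252 = 743

743


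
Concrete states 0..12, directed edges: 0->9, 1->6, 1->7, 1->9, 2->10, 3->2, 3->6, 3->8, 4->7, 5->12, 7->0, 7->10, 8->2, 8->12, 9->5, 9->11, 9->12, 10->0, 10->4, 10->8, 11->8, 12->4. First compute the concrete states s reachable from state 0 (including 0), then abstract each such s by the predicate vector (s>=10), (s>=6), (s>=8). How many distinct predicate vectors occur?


BFS from 0:
Concrete reachable: {0, 2, 4, 5, 7, 8, 9, 10, 11, 12}
Abstract via predicates (s>=10), (s>=6), (s>=8):
  (0,0,0) <- {0, 2, 4, 5}
  (0,1,0) <- {7}
  (0,1,1) <- {8, 9}
  (1,1,1) <- {10, 11, 12}
Distinct abstract states = 4

4


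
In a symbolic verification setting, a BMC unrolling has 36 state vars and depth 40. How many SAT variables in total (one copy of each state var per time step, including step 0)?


BMC unrolls to depth k, creating one copy of each state var for steps 0..k.
Step count = 40 + 1 = 41 (steps 0 through 40)
Vars per step = 36
Total = 36 * 41 = 1476

1476


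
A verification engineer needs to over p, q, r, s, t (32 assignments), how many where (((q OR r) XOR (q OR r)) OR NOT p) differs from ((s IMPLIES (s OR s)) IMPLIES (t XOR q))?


F1 = (((q OR r) XOR (q OR r)) OR NOT p)
F2 = ((s IMPLIES (s OR s)) IMPLIES (t XOR q))
Evaluate both on each of 32 rows (bits = p,q,r,s,t):
  row 0 [00000]: F1=1 F2=0 (differ) -> 1
  row 1 [00001]: F1=1 F2=1 -> 0
  row 2 [00010]: F1=1 F2=0 (differ) -> 1
  row 3 [00011]: F1=1 F2=1 -> 0
  row 4 [00100]: F1=1 F2=0 (differ) -> 1
  row 5 [00101]: F1=1 F2=1 -> 0
  row 6 [00110]: F1=1 F2=0 (differ) -> 1
  row 7 [00111]: F1=1 F2=1 -> 0
  row 8 [01000]: F1=1 F2=1 -> 0
  row 9 [01001]: F1=1 F2=0 (differ) -> 1
  row 10 [01010]: F1=1 F2=1 -> 0
  row 11 [01011]: F1=1 F2=0 (differ) -> 1
  row 12 [01100]: F1=1 F2=1 -> 0
  row 13 [01101]: F1=1 F2=0 (differ) -> 1
  row 14 [01110]: F1=1 F2=1 -> 0
  row 15 [01111]: F1=1 F2=0 (differ) -> 1
  row 16 [10000]: F1=0 F2=0 -> 0
  row 17 [10001]: F1=0 F2=1 (differ) -> 1
  row 18 [10010]: F1=0 F2=0 -> 0
  row 19 [10011]: F1=0 F2=1 (differ) -> 1
  row 20 [10100]: F1=0 F2=0 -> 0
  row 21 [10101]: F1=0 F2=1 (differ) -> 1
  row 22 [10110]: F1=0 F2=0 -> 0
  row 23 [10111]: F1=0 F2=1 (differ) -> 1
  row 24 [11000]: F1=0 F2=1 (differ) -> 1
  row 25 [11001]: F1=0 F2=0 -> 0
  row 26 [11010]: F1=0 F2=1 (differ) -> 1
  row 27 [11011]: F1=0 F2=0 -> 0
  row 28 [11100]: F1=0 F2=1 (differ) -> 1
  row 29 [11101]: F1=0 F2=0 -> 0
  row 30 [11110]: F1=0 F2=1 (differ) -> 1
  row 31 [11111]: F1=0 F2=0 -> 0
Full result column, 8 rows per line (p,q fixed per line; r,s,t runs 000..111 left to right):
  rows 0-7 [p,q=00]: 10101010  (ones: 4)
  rows 8-15 [p,q=01]: 01010101  (ones: 4)
  rows 16-23 [p,q=10]: 01010101  (ones: 4)
  rows 24-31 [p,q=11]: 10101010  (ones: 4)
Disagreements = 4+4+4+4 = 16

16


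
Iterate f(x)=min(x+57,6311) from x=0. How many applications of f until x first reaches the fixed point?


Step 1: x=0, cap=6311, increment=57
Step 2: x grows by 57 each step until capped at 6311; fixed point is x=6311
Step 3: iterations = ceil(6311/57) = 111

111


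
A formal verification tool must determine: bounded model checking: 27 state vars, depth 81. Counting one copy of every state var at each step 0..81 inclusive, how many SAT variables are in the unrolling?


BMC unrolls to depth k, creating one copy of each state var for steps 0..k.
Step count = 81 + 1 = 82 (steps 0 through 81)
Vars per step = 27
Total = 27 * 82 = 2214

2214


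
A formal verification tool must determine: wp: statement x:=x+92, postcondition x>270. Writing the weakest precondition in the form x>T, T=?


Formula: wp(x:=E, P) = P[E/x] (substitute E for x in postcondition)
Step 1: Postcondition: x>270
Step 2: Substitute x+92 for x: x+92>270
Step 3: Solve for x: x > 270-92 = 178

178


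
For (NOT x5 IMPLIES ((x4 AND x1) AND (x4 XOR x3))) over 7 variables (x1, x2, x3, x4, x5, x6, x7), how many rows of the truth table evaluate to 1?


Formula: (NOT x5 IMPLIES ((x4 AND x1) AND (x4 XOR x3))) over 7 vars (128 rows)
Evaluate each row (x1, x2, x3, x4, x5, x6, x7 as bits, MSB first):
  row 0 [0000000]: (NOT 0 IMPLIES ((0 AND 0) AND (0 XOR 0))) -> 0
  row 1 [0000001]: (NOT 0 IMPLIES ((0 AND 0) AND (0 XOR 0))) -> 0
  row 2 [0000010]: (NOT 0 IMPLIES ((0 AND 0) AND (0 XOR 0))) -> 0
  row 3 [0000011]: (NOT 0 IMPLIES ((0 AND 0) AND (0 XOR 0))) -> 0
  row 4 [0000100]: (NOT 1 IMPLIES ((0 AND 0) AND (0 XOR 0))) -> 1
  (every remaining row is evaluated the same way; all 128 results are listed next)
Full result column, 8 rows per line (x1,x2,x3,x4 fixed per line; x5,x6,x7 runs 000..111 left to right):
  rows 0-7 [x1,x2,x3,x4=0000]: 00001111  (ones: 4)
  rows 8-15 [x1,x2,x3,x4=0001]: 00001111  (ones: 4)
  rows 16-23 [x1,x2,x3,x4=0010]: 00001111  (ones: 4)
  rows 24-31 [x1,x2,x3,x4=0011]: 00001111  (ones: 4)
  rows 32-39 [x1,x2,x3,x4=0100]: 00001111  (ones: 4)
  rows 40-47 [x1,x2,x3,x4=0101]: 00001111  (ones: 4)
  rows 48-55 [x1,x2,x3,x4=0110]: 00001111  (ones: 4)
  rows 56-63 [x1,x2,x3,x4=0111]: 00001111  (ones: 4)
  rows 64-71 [x1,x2,x3,x4=1000]: 00001111  (ones: 4)
  rows 72-79 [x1,x2,x3,x4=1001]: 11111111  (ones: 8)
  rows 80-87 [x1,x2,x3,x4=1010]: 00001111  (ones: 4)
  rows 88-95 [x1,x2,x3,x4=1011]: 00001111  (ones: 4)
  rows 96-103 [x1,x2,x3,x4=1100]: 00001111  (ones: 4)
  rows 104-111 [x1,x2,x3,x4=1101]: 11111111  (ones: 8)
  rows 112-119 [x1,x2,x3,x4=1110]: 00001111  (ones: 4)
  rows 120-127 [x1,x2,x3,x4=1111]: 00001111  (ones: 4)
Count of 1-rows = 4+4+4+4+4+4+4+4+4+8+4+4+4+8+4+4 = 72

72


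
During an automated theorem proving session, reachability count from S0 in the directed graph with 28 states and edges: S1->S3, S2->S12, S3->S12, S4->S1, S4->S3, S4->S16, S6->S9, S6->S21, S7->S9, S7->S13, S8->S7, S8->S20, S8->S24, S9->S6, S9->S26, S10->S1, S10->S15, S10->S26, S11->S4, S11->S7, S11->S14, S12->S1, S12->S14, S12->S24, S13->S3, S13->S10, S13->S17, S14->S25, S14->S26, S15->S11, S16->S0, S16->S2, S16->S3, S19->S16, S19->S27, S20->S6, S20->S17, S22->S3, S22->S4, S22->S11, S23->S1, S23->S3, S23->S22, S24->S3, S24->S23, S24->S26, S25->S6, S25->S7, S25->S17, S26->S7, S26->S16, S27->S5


BFS from S0:
  layer 0: {S0}
Reachable set: {S0}
Count = 1

1


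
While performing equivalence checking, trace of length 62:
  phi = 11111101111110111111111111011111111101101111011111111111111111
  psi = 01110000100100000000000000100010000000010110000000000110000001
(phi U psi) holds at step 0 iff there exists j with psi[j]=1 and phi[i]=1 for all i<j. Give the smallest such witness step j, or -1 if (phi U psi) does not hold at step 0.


(phi U psi) at 0: need smallest j with psi[j]=1 and phi[i]=1 for all i in [0,j).
Scan from step 0:
  step 0: phi=1, psi=0 -> continue
  step 1: psi=1 and phi held for [0,1) -> witness found
Witness step = 1

1


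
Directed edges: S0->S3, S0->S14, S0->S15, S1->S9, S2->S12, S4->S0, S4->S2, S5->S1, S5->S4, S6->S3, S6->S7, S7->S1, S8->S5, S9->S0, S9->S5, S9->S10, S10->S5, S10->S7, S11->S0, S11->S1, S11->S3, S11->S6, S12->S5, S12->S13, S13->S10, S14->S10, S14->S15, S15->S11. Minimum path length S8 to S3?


BFS layer-by-layer from S8:
  dist 0: {S8}
  dist 1: {S5}
  dist 2: {S1, S4}
  dist 3: {S0, S2, S9}
  dist 4: {S3, S10, S12, S14, S15}
  -> S3 reached at distance 4
Shortest path length = 4

4


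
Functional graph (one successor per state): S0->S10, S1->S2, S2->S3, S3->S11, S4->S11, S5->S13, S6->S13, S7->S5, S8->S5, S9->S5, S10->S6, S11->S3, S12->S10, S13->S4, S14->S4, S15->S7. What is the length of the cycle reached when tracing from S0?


Trace from S0 until a state repeats:
  S0 -> S10 -> S6 -> S13 -> S4 -> S11 -> S3 -> S11
S11 first seen at step 5, revisited at step 7.
Cycle length = 7 - 5 = 2

2


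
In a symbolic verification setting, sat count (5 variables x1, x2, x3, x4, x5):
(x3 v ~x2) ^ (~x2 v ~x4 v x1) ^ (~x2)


CNF with 3 clauses over 5 vars (32 assignments).
An assignment satisfies CNF iff every clause has >=1 true literal.
Check each row (bits = x1,x2,x3,x4,x5; clause T/F shown):
  row 0 [00000]: clauses=TTT -> 1
  row 1 [00001]: clauses=TTT -> 1
  row 2 [00010]: clauses=TTT -> 1
  row 3 [00011]: clauses=TTT -> 1
  row 4 [00100]: clauses=TTT -> 1
  row 5 [00101]: clauses=TTT -> 1
  row 6 [00110]: clauses=TTT -> 1
  row 7 [00111]: clauses=TTT -> 1
  row 8 [01000]: clauses=FTF -> 0
  row 9 [01001]: clauses=FTF -> 0
  row 10 [01010]: clauses=FFF -> 0
  row 11 [01011]: clauses=FFF -> 0
  row 12 [01100]: clauses=TTF -> 0
  row 13 [01101]: clauses=TTF -> 0
  row 14 [01110]: clauses=TFF -> 0
  row 15 [01111]: clauses=TFF -> 0
  row 16 [10000]: clauses=TTT -> 1
  row 17 [10001]: clauses=TTT -> 1
  row 18 [10010]: clauses=TTT -> 1
  row 19 [10011]: clauses=TTT -> 1
  row 20 [10100]: clauses=TTT -> 1
  row 21 [10101]: clauses=TTT -> 1
  row 22 [10110]: clauses=TTT -> 1
  row 23 [10111]: clauses=TTT -> 1
  row 24 [11000]: clauses=FTF -> 0
  row 25 [11001]: clauses=FTF -> 0
  row 26 [11010]: clauses=FTF -> 0
  row 27 [11011]: clauses=FTF -> 0
  row 28 [11100]: clauses=TTF -> 0
  row 29 [11101]: clauses=TTF -> 0
  row 30 [11110]: clauses=TTF -> 0
  row 31 [11111]: clauses=TTF -> 0
Full result column, 8 rows per line (x1,x2 fixed per line; x3,x4,x5 runs 000..111 left to right):
  rows 0-7 [x1,x2=00]: 11111111  (ones: 8)
  rows 8-15 [x1,x2=01]: 00000000  (ones: 0)
  rows 16-23 [x1,x2=10]: 11111111  (ones: 8)
  rows 24-31 [x1,x2=11]: 00000000  (ones: 0)
Satisfying assignments = 8+0+8+0 = 16

16


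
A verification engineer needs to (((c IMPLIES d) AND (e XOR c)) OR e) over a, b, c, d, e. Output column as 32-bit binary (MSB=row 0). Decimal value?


Formula: (((c IMPLIES d) AND (e XOR c)) OR e) over a, b, c, d, e (32 rows)
Evaluate each row (bits = a,b,c,d,e, MSB first):
  row 0 [00000]: (((0 IMPLIES 0) AND (0 XOR 0)) OR 0) -> 0
  row 1 [00001]: (((0 IMPLIES 0) AND (1 XOR 0)) OR 1) -> 1
  row 2 [00010]: (((0 IMPLIES 1) AND (0 XOR 0)) OR 0) -> 0
  row 3 [00011]: (((0 IMPLIES 1) AND (1 XOR 0)) OR 1) -> 1
  row 4 [00100]: (((1 IMPLIES 0) AND (0 XOR 1)) OR 0) -> 0
  row 5 [00101]: (((1 IMPLIES 0) AND (1 XOR 1)) OR 1) -> 1
  row 6 [00110]: (((1 IMPLIES 1) AND (0 XOR 1)) OR 0) -> 1
  row 7 [00111]: (((1 IMPLIES 1) AND (1 XOR 1)) OR 1) -> 1
  row 8 [01000]: (((0 IMPLIES 0) AND (0 XOR 0)) OR 0) -> 0
  row 9 [01001]: (((0 IMPLIES 0) AND (1 XOR 0)) OR 1) -> 1
  row 10 [01010]: (((0 IMPLIES 1) AND (0 XOR 0)) OR 0) -> 0
  row 11 [01011]: (((0 IMPLIES 1) AND (1 XOR 0)) OR 1) -> 1
  row 12 [01100]: (((1 IMPLIES 0) AND (0 XOR 1)) OR 0) -> 0
  row 13 [01101]: (((1 IMPLIES 0) AND (1 XOR 1)) OR 1) -> 1
  row 14 [01110]: (((1 IMPLIES 1) AND (0 XOR 1)) OR 0) -> 1
  row 15 [01111]: (((1 IMPLIES 1) AND (1 XOR 1)) OR 1) -> 1
  row 16 [10000]: (((0 IMPLIES 0) AND (0 XOR 0)) OR 0) -> 0
  row 17 [10001]: (((0 IMPLIES 0) AND (1 XOR 0)) OR 1) -> 1
  row 18 [10010]: (((0 IMPLIES 1) AND (0 XOR 0)) OR 0) -> 0
  row 19 [10011]: (((0 IMPLIES 1) AND (1 XOR 0)) OR 1) -> 1
  row 20 [10100]: (((1 IMPLIES 0) AND (0 XOR 1)) OR 0) -> 0
  row 21 [10101]: (((1 IMPLIES 0) AND (1 XOR 1)) OR 1) -> 1
  row 22 [10110]: (((1 IMPLIES 1) AND (0 XOR 1)) OR 0) -> 1
  row 23 [10111]: (((1 IMPLIES 1) AND (1 XOR 1)) OR 1) -> 1
  row 24 [11000]: (((0 IMPLIES 0) AND (0 XOR 0)) OR 0) -> 0
  row 25 [11001]: (((0 IMPLIES 0) AND (1 XOR 0)) OR 1) -> 1
  row 26 [11010]: (((0 IMPLIES 1) AND (0 XOR 0)) OR 0) -> 0
  row 27 [11011]: (((0 IMPLIES 1) AND (1 XOR 0)) OR 1) -> 1
  row 28 [11100]: (((1 IMPLIES 0) AND (0 XOR 1)) OR 0) -> 0
  row 29 [11101]: (((1 IMPLIES 0) AND (1 XOR 1)) OR 1) -> 1
  row 30 [11110]: (((1 IMPLIES 1) AND (0 XOR 1)) OR 0) -> 1
  row 31 [11111]: (((1 IMPLIES 1) AND (1 XOR 1)) OR 1) -> 1
Full result column, 4 rows per line (a,b,c fixed per line; d,e runs 00..11 left to right):
  rows 0-3 [a,b,c=000]: 0101  = hex 5
  rows 4-7 [a,b,c=001]: 0111  = hex 7
  rows 8-11 [a,b,c=010]: 0101  = hex 5
  rows 12-15 [a,b,c=011]: 0111  = hex 7
  rows 16-19 [a,b,c=100]: 0101  = hex 5
  rows 20-23 [a,b,c=101]: 0111  = hex 7
  rows 24-27 [a,b,c=110]: 0101  = hex 5
  rows 28-31 [a,b,c=111]: 0111  = hex 7
Output column (row 0 .. row 31) = 01010111010101110101011101010111
Output column grouped in 4s = 0101 0111 0101 0111 0101 0111 0101 0111 = 0x57575757
Convert to decimal digit by digit (value = value*16 + digit):
  5 -> 5
  5*16 + 7 = 87
  87*16 + 5 = 1397
  1397*16 + 7 = 22359
  22359*16 + 5 = 357749
  357749*16 + 7 = 5723991
  5723991*16 + 5 = 91583861
  91583861*16 + 7 = 1465341783
Decimal = 1465341783

1465341783


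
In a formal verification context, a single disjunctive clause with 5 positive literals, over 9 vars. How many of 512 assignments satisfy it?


Step 1: Total=2^9=512
Step 2: Unsat when all 5 false: 2^4=16
Step 3: Sat=512-16=496

496


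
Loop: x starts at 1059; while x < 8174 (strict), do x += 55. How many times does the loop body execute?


Step 1: x goes from 1059 toward 8174 by 55; the body runs while x<8174, so iterations = ceil((bound-start)/step)
Step 2: Distance=7115
Step 3: ceil(7115/55)=130

130


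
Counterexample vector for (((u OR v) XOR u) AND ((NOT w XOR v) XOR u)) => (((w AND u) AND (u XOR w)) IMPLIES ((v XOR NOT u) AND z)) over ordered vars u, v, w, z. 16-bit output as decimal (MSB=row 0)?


F1 = (((u OR v) XOR u) AND ((NOT w XOR v) XOR u))
F2 = (((w AND u) AND (u XOR w)) IMPLIES ((v XOR NOT u) AND z))
Counterexample to F1=>F2 is where F1=1 and F2=0.
Evaluate each row (bits = u,v,w,z, MSB first):
  row 0 [0000]: F1=0 F2=1 -> F1&~F2 -> 0
  row 1 [0001]: F1=0 F2=1 -> F1&~F2 -> 0
  row 2 [0010]: F1=0 F2=1 -> F1&~F2 -> 0
  row 3 [0011]: F1=0 F2=1 -> F1&~F2 -> 0
  row 4 [0100]: F1=0 F2=1 -> F1&~F2 -> 0
  row 5 [0101]: F1=0 F2=1 -> F1&~F2 -> 0
  row 6 [0110]: F1=1 F2=1 -> F1&~F2 -> 0
  row 7 [0111]: F1=1 F2=1 -> F1&~F2 -> 0
  row 8 [1000]: F1=0 F2=1 -> F1&~F2 -> 0
  row 9 [1001]: F1=0 F2=1 -> F1&~F2 -> 0
  row 10 [1010]: F1=0 F2=1 -> F1&~F2 -> 0
  row 11 [1011]: F1=0 F2=1 -> F1&~F2 -> 0
  row 12 [1100]: F1=0 F2=1 -> F1&~F2 -> 0
  row 13 [1101]: F1=0 F2=1 -> F1&~F2 -> 0
  row 14 [1110]: F1=0 F2=1 -> F1&~F2 -> 0
  row 15 [1111]: F1=0 F2=1 -> F1&~F2 -> 0
Full result column, 4 rows per line (u,v fixed per line; w,z runs 00..11 left to right):
  rows 0-3 [u,v=00]: 0000  = hex 0
  rows 4-7 [u,v=01]: 0000  = hex 0
  rows 8-11 [u,v=10]: 0000  = hex 0
  rows 12-15 [u,v=11]: 0000  = hex 0
Counterexample vector (row 0 .. row 15) = 0000000000000000
Output column grouped in 4s = 0000 0000 0000 0000 = 0x0000
Convert to decimal digit by digit (value = value*16 + digit):
  0 -> 0
  0*16 + 0 = 0
  0*16 + 0 = 0
  0*16 + 0 = 0
Decimal = 0

0


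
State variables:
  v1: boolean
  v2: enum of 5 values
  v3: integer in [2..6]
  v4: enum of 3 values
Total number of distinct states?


State space = product of domain sizes of all variables.
Domain sizes:
  v1 (boolean): 2
  v2 (enum of 5 values): 5
  v3 (integer in [2..6]): 5
  v4 (enum of 3 values): 3
Product = 2 * 5 * 5 * 3 = 150

150


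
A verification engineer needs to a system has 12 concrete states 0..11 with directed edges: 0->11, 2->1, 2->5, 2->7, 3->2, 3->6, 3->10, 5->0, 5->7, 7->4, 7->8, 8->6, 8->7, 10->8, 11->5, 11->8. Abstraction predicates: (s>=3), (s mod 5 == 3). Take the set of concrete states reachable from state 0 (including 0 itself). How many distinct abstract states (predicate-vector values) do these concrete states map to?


BFS from 0:
Concrete reachable: {0, 4, 5, 6, 7, 8, 11}
Abstract via predicates (s>=3), (s mod 5 == 3):
  (0,0) <- {0}
  (1,0) <- {4, 5, 6, 7, 11}
  (1,1) <- {8}
Distinct abstract states = 3

3


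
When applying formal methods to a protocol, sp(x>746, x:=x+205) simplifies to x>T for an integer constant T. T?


Formula: sp(P, x:=E) = exists old_x. (x = E[old_x/x]) AND P[old_x/x] (old_x is the value of x before the assignment; eliminate old_x by solving x = E[old_x/x] for old_x)
Step 1: Precondition P: x>746, i.e. old_x > 746
Step 2: Assignment gives x = old_x + 205, so old_x = x - 205
Step 3: Substitute into P: x - 205 > 746
Step 4: Simplify: x > 746+205 = 951

951


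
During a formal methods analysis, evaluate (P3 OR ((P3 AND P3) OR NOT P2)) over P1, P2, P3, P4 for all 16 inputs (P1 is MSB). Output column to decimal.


Formula: (P3 OR ((P3 AND P3) OR NOT P2)) over P1, P2, P3, P4 (16 rows)
Evaluate each row (bits = P1,P2,P3,P4, MSB first):
  row 0 [0000]: (0 OR ((0 AND 0) OR NOT 0)) -> 1
  row 1 [0001]: (0 OR ((0 AND 0) OR NOT 0)) -> 1
  row 2 [0010]: (1 OR ((1 AND 1) OR NOT 0)) -> 1
  row 3 [0011]: (1 OR ((1 AND 1) OR NOT 0)) -> 1
  row 4 [0100]: (0 OR ((0 AND 0) OR NOT 1)) -> 0
  row 5 [0101]: (0 OR ((0 AND 0) OR NOT 1)) -> 0
  row 6 [0110]: (1 OR ((1 AND 1) OR NOT 1)) -> 1
  row 7 [0111]: (1 OR ((1 AND 1) OR NOT 1)) -> 1
  row 8 [1000]: (0 OR ((0 AND 0) OR NOT 0)) -> 1
  row 9 [1001]: (0 OR ((0 AND 0) OR NOT 0)) -> 1
  row 10 [1010]: (1 OR ((1 AND 1) OR NOT 0)) -> 1
  row 11 [1011]: (1 OR ((1 AND 1) OR NOT 0)) -> 1
  row 12 [1100]: (0 OR ((0 AND 0) OR NOT 1)) -> 0
  row 13 [1101]: (0 OR ((0 AND 0) OR NOT 1)) -> 0
  row 14 [1110]: (1 OR ((1 AND 1) OR NOT 1)) -> 1
  row 15 [1111]: (1 OR ((1 AND 1) OR NOT 1)) -> 1
Full result column, 4 rows per line (P1,P2 fixed per line; P3,P4 runs 00..11 left to right):
  rows 0-3 [P1,P2=00]: 1111  = hex F
  rows 4-7 [P1,P2=01]: 0011  = hex 3
  rows 8-11 [P1,P2=10]: 1111  = hex F
  rows 12-15 [P1,P2=11]: 0011  = hex 3
Output column (row 0 .. row 15) = 1111001111110011
Output column grouped in 4s = 1111 0011 1111 0011 = 0xF3F3
Convert to decimal digit by digit (value = value*16 + digit):
  F -> 15
  15*16 + 3 = 243
  243*16 + 15 (F) = 3903
  3903*16 + 3 = 62451
Decimal = 62451

62451


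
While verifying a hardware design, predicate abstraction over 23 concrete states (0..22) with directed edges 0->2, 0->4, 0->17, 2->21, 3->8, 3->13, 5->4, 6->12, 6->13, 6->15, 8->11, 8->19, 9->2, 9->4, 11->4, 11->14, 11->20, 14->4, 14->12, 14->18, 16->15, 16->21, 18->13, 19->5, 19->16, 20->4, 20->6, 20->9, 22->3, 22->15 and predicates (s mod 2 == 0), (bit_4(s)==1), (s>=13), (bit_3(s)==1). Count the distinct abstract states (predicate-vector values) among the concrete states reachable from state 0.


BFS from 0:
Concrete reachable: {0, 2, 4, 17, 21}
Abstract via predicates (s mod 2 == 0), (bit_4(s)==1), (s>=13), (bit_3(s)==1):
  (0,1,1,0) <- {17, 21}
  (1,0,0,0) <- {0, 2, 4}
Distinct abstract states = 2

2


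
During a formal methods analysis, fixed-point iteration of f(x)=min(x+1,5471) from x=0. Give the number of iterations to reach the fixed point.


Step 1: x=0, cap=5471, increment=1
Step 2: x grows by 1 each step until capped at 5471; fixed point is x=5471
Step 3: iterations = ceil(5471/1) = 5471

5471


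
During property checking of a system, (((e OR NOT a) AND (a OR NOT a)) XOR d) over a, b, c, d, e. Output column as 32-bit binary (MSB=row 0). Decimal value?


Formula: (((e OR NOT a) AND (a OR NOT a)) XOR d) over a, b, c, d, e (32 rows)
Evaluate each row (bits = a,b,c,d,e, MSB first):
  row 0 [00000]: (((0 OR NOT 0) AND (0 OR NOT 0)) XOR 0) -> 1
  row 1 [00001]: (((1 OR NOT 0) AND (0 OR NOT 0)) XOR 0) -> 1
  row 2 [00010]: (((0 OR NOT 0) AND (0 OR NOT 0)) XOR 1) -> 0
  row 3 [00011]: (((1 OR NOT 0) AND (0 OR NOT 0)) XOR 1) -> 0
  row 4 [00100]: (((0 OR NOT 0) AND (0 OR NOT 0)) XOR 0) -> 1
  row 5 [00101]: (((1 OR NOT 0) AND (0 OR NOT 0)) XOR 0) -> 1
  row 6 [00110]: (((0 OR NOT 0) AND (0 OR NOT 0)) XOR 1) -> 0
  row 7 [00111]: (((1 OR NOT 0) AND (0 OR NOT 0)) XOR 1) -> 0
  row 8 [01000]: (((0 OR NOT 0) AND (0 OR NOT 0)) XOR 0) -> 1
  row 9 [01001]: (((1 OR NOT 0) AND (0 OR NOT 0)) XOR 0) -> 1
  row 10 [01010]: (((0 OR NOT 0) AND (0 OR NOT 0)) XOR 1) -> 0
  row 11 [01011]: (((1 OR NOT 0) AND (0 OR NOT 0)) XOR 1) -> 0
  row 12 [01100]: (((0 OR NOT 0) AND (0 OR NOT 0)) XOR 0) -> 1
  row 13 [01101]: (((1 OR NOT 0) AND (0 OR NOT 0)) XOR 0) -> 1
  row 14 [01110]: (((0 OR NOT 0) AND (0 OR NOT 0)) XOR 1) -> 0
  row 15 [01111]: (((1 OR NOT 0) AND (0 OR NOT 0)) XOR 1) -> 0
  row 16 [10000]: (((0 OR NOT 1) AND (1 OR NOT 1)) XOR 0) -> 0
  row 17 [10001]: (((1 OR NOT 1) AND (1 OR NOT 1)) XOR 0) -> 1
  row 18 [10010]: (((0 OR NOT 1) AND (1 OR NOT 1)) XOR 1) -> 1
  row 19 [10011]: (((1 OR NOT 1) AND (1 OR NOT 1)) XOR 1) -> 0
  row 20 [10100]: (((0 OR NOT 1) AND (1 OR NOT 1)) XOR 0) -> 0
  row 21 [10101]: (((1 OR NOT 1) AND (1 OR NOT 1)) XOR 0) -> 1
  row 22 [10110]: (((0 OR NOT 1) AND (1 OR NOT 1)) XOR 1) -> 1
  row 23 [10111]: (((1 OR NOT 1) AND (1 OR NOT 1)) XOR 1) -> 0
  row 24 [11000]: (((0 OR NOT 1) AND (1 OR NOT 1)) XOR 0) -> 0
  row 25 [11001]: (((1 OR NOT 1) AND (1 OR NOT 1)) XOR 0) -> 1
  row 26 [11010]: (((0 OR NOT 1) AND (1 OR NOT 1)) XOR 1) -> 1
  row 27 [11011]: (((1 OR NOT 1) AND (1 OR NOT 1)) XOR 1) -> 0
  row 28 [11100]: (((0 OR NOT 1) AND (1 OR NOT 1)) XOR 0) -> 0
  row 29 [11101]: (((1 OR NOT 1) AND (1 OR NOT 1)) XOR 0) -> 1
  row 30 [11110]: (((0 OR NOT 1) AND (1 OR NOT 1)) XOR 1) -> 1
  row 31 [11111]: (((1 OR NOT 1) AND (1 OR NOT 1)) XOR 1) -> 0
Full result column, 4 rows per line (a,b,c fixed per line; d,e runs 00..11 left to right):
  rows 0-3 [a,b,c=000]: 1100  = hex C
  rows 4-7 [a,b,c=001]: 1100  = hex C
  rows 8-11 [a,b,c=010]: 1100  = hex C
  rows 12-15 [a,b,c=011]: 1100  = hex C
  rows 16-19 [a,b,c=100]: 0110  = hex 6
  rows 20-23 [a,b,c=101]: 0110  = hex 6
  rows 24-27 [a,b,c=110]: 0110  = hex 6
  rows 28-31 [a,b,c=111]: 0110  = hex 6
Output column (row 0 .. row 31) = 11001100110011000110011001100110
Output column grouped in 4s = 1100 1100 1100 1100 0110 0110 0110 0110 = 0xCCCC6666
Convert to decimal digit by digit (value = value*16 + digit):
  C -> 12
  12*16 + 12 (C) = 204
  204*16 + 12 (C) = 3276
  3276*16 + 12 (C) = 52428
  52428*16 + 6 = 838854
  838854*16 + 6 = 13421670
  13421670*16 + 6 = 214746726
  214746726*16 + 6 = 3435947622
Decimal = 3435947622

3435947622


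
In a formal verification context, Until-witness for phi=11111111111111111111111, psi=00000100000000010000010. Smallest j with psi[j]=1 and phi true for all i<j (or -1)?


(phi U psi) at 0: need smallest j with psi[j]=1 and phi[i]=1 for all i in [0,j).
Scan from step 0:
  step 0: phi=1, psi=0 -> continue
  step 1: phi=1, psi=0 -> continue
  step 2: phi=1, psi=0 -> continue
  step 3: phi=1, psi=0 -> continue
  step 5: psi=1 and phi held for [0,5) -> witness found
Witness step = 5

5


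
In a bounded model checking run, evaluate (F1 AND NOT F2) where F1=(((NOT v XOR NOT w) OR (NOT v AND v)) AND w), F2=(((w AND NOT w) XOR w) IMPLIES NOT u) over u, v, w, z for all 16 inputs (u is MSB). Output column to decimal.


F1 = (((NOT v XOR NOT w) OR (NOT v AND v)) AND w)
F2 = (((w AND NOT w) XOR w) IMPLIES NOT u)
Counterexample to F1=>F2 is where F1=1 and F2=0.
Evaluate each row (bits = u,v,w,z, MSB first):
  row 0 [0000]: F1=0 F2=1 -> F1&~F2 -> 0
  row 1 [0001]: F1=0 F2=1 -> F1&~F2 -> 0
  row 2 [0010]: F1=1 F2=1 -> F1&~F2 -> 0
  row 3 [0011]: F1=1 F2=1 -> F1&~F2 -> 0
  row 4 [0100]: F1=0 F2=1 -> F1&~F2 -> 0
  row 5 [0101]: F1=0 F2=1 -> F1&~F2 -> 0
  row 6 [0110]: F1=0 F2=1 -> F1&~F2 -> 0
  row 7 [0111]: F1=0 F2=1 -> F1&~F2 -> 0
  row 8 [1000]: F1=0 F2=1 -> F1&~F2 -> 0
  row 9 [1001]: F1=0 F2=1 -> F1&~F2 -> 0
  row 10 [1010]: F1=1 F2=0 -> F1&~F2 -> 1
  row 11 [1011]: F1=1 F2=0 -> F1&~F2 -> 1
  row 12 [1100]: F1=0 F2=1 -> F1&~F2 -> 0
  row 13 [1101]: F1=0 F2=1 -> F1&~F2 -> 0
  row 14 [1110]: F1=0 F2=0 -> F1&~F2 -> 0
  row 15 [1111]: F1=0 F2=0 -> F1&~F2 -> 0
Full result column, 4 rows per line (u,v fixed per line; w,z runs 00..11 left to right):
  rows 0-3 [u,v=00]: 0000  = hex 0
  rows 4-7 [u,v=01]: 0000  = hex 0
  rows 8-11 [u,v=10]: 0011  = hex 3
  rows 12-15 [u,v=11]: 0000  = hex 0
Counterexample vector (row 0 .. row 15) = 0000000000110000
Output column grouped in 4s = 0000 0000 0011 0000 = 0x0030
Convert to decimal digit by digit (value = value*16 + digit):
  0 -> 0
  0*16 + 0 = 0
  0*16 + 3 = 3
  3*16 + 0 = 48
Decimal = 48

48


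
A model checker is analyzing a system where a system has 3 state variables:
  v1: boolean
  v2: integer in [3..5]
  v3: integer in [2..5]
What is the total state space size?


State space = product of domain sizes of all variables.
Domain sizes:
  v1 (boolean): 2
  v2 (integer in [3..5]): 3
  v3 (integer in [2..5]): 4
Product = 2 * 3 * 4 = 24

24
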